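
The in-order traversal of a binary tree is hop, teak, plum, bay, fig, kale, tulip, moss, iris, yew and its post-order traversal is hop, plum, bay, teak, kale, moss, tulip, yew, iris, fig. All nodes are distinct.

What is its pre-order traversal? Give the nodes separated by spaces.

fig teak hop bay plum iris tulip kale moss yew

The last element of post-order is the root; it splits in-order into left and right subtrees.
Root fig: left subtree has 4 nodes {hop, teak, plum, bay}, right has 5 {kale, tulip, moss, iris, yew}.
  Root teak: left subtree has 1 node {hop}, right has 2 {plum, bay}.
    Root bay: left subtree has 1 node {plum}, right has 0 { }.
  Root iris: left subtree has 3 nodes {kale, tulip, moss}, right has 1 {yew}.
    Root tulip: left subtree has 1 node {kale}, right has 1 {moss}.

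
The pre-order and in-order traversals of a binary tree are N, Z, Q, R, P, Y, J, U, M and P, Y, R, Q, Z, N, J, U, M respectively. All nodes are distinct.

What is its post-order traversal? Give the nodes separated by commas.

Y, P, R, Q, Z, M, U, J, N

The first element of pre-order is the root; it splits in-order into left and right subtrees.
Root N: left subtree has 5 nodes {P, Y, R, Q, Z}, right has 3 {J, U, M}.
  Root Z: left subtree has 4 nodes {P, Y, R, Q}, right has 0 { }.
    Root Q: left subtree has 3 nodes {P, Y, R}, right has 0 { }.
      Root R: left subtree has 2 nodes {P, Y}, right has 0 { }.
        Root P: left subtree has 0 nodes { }, right has 1 {Y}.
  Root J: left subtree has 0 nodes { }, right has 2 {U, M}.
    Root U: left subtree has 0 nodes { }, right has 1 {M}.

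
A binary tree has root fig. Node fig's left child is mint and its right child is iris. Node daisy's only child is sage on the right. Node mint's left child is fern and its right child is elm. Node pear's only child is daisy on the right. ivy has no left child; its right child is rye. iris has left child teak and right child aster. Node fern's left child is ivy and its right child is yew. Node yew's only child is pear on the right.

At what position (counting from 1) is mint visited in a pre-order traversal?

Pre-order visits the node, then its left subtree, then its right subtree.
Visit fig.
At fig: go left to mint.
  Visit mint.
  At mint: go left to fern.
    Visit fern.
    At fern: go left to ivy.
      Visit ivy.
      At ivy: no left child.
      At ivy: go right to rye.
        rye is a leaf — visit rye.
    At fern: go right to yew.
      Visit yew.
      At yew: no left child.
      At yew: go right to pear.
        Visit pear.
        At pear: no left child.
        At pear: go right to daisy.
          Visit daisy.
          At daisy: no left child.
          At daisy: go right to sage.
            sage is a leaf — visit sage.
  At mint: go right to elm.
    elm is a leaf — visit elm.
At fig: go right to iris.
  Visit iris.
  At iris: go left to teak.
    teak is a leaf — visit teak.
  At iris: go right to aster.
    aster is a leaf — visit aster.
Full pre-order sequence: fig, mint, fern, ivy, rye, yew, pear, daisy, sage, elm, iris, teak, aster.

2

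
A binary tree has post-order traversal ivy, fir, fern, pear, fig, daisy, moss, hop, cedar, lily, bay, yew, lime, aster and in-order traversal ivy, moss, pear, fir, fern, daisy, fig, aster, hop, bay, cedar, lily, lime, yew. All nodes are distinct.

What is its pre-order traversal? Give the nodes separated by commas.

aster, moss, ivy, daisy, pear, fern, fir, fig, lime, bay, hop, lily, cedar, yew

The last element of post-order is the root; it splits in-order into left and right subtrees.
Root aster: left subtree has 7 nodes {ivy, moss, pear, fir, fern, daisy, fig}, right has 6 {hop, bay, cedar, lily, lime, yew}.
  Root moss: left subtree has 1 node {ivy}, right has 5 {pear, fir, fern, daisy, fig}.
    Root daisy: left subtree has 3 nodes {pear, fir, fern}, right has 1 {fig}.
      Root pear: left subtree has 0 nodes { }, right has 2 {fir, fern}.
        Root fern: left subtree has 1 node {fir}, right has 0 { }.
  Root lime: left subtree has 4 nodes {hop, bay, cedar, lily}, right has 1 {yew}.
    Root bay: left subtree has 1 node {hop}, right has 2 {cedar, lily}.
      Root lily: left subtree has 1 node {cedar}, right has 0 { }.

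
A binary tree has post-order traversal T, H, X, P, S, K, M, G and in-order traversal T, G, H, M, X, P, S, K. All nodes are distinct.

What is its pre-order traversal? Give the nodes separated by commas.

G, T, M, H, K, S, P, X

The last element of post-order is the root; it splits in-order into left and right subtrees.
Root G: left subtree has 1 node {T}, right has 6 {H, M, X, P, S, K}.
  Root M: left subtree has 1 node {H}, right has 4 {X, P, S, K}.
    Root K: left subtree has 3 nodes {X, P, S}, right has 0 { }.
      Root S: left subtree has 2 nodes {X, P}, right has 0 { }.
        Root P: left subtree has 1 node {X}, right has 0 { }.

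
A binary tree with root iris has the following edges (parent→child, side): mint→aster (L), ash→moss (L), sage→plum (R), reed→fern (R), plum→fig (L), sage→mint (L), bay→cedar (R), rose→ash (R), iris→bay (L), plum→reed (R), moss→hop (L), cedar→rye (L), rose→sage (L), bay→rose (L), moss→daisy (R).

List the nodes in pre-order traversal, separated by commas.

Pre-order visits the node, then its left subtree, then its right subtree.
Visit iris.
At iris: go left to bay.
  Visit bay.
  At bay: go left to rose.
    Visit rose.
    At rose: go left to sage.
      Visit sage.
      At sage: go left to mint.
        Visit mint.
        At mint: go left to aster.
          aster is a leaf — visit aster.
        At mint: no right child.
      At sage: go right to plum.
        Visit plum.
        At plum: go left to fig.
          fig is a leaf — visit fig.
        At plum: go right to reed.
          Visit reed.
          At reed: no left child.
          At reed: go right to fern.
            fern is a leaf — visit fern.
    At rose: go right to ash.
      Visit ash.
      At ash: go left to moss.
        Visit moss.
        At moss: go left to hop.
          hop is a leaf — visit hop.
        At moss: go right to daisy.
          daisy is a leaf — visit daisy.
      At ash: no right child.
  At bay: go right to cedar.
    Visit cedar.
    At cedar: go left to rye.
      rye is a leaf — visit rye.
    At cedar: no right child.
At iris: no right child.

iris, bay, rose, sage, mint, aster, plum, fig, reed, fern, ash, moss, hop, daisy, cedar, rye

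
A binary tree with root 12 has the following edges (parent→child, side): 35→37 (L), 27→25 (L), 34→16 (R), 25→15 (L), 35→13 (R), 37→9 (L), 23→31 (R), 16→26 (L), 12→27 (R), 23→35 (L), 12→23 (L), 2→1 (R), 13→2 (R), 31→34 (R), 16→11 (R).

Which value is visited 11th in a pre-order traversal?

16

Pre-order visits the node, then its left subtree, then its right subtree.
Visit 12.
At 12: go left to 23.
  Visit 23.
  At 23: go left to 35.
    Visit 35.
    At 35: go left to 37.
      Visit 37.
      At 37: go left to 9.
        9 is a leaf — visit 9.
      At 37: no right child.
    At 35: go right to 13.
      Visit 13.
      At 13: no left child.
      At 13: go right to 2.
        Visit 2.
        At 2: no left child.
        At 2: go right to 1.
          1 is a leaf — visit 1.
  At 23: go right to 31.
    Visit 31.
    At 31: no left child.
    At 31: go right to 34.
      Visit 34.
      At 34: no left child.
      At 34: go right to 16.
        Visit 16.
        At 16: go left to 26.
          26 is a leaf — visit 26.
        At 16: go right to 11.
          11 is a leaf — visit 11.
At 12: go right to 27.
  Visit 27.
  At 27: go left to 25.
    Visit 25.
    At 25: go left to 15.
      15 is a leaf — visit 15.
    At 25: no right child.
  At 27: no right child.
Full pre-order sequence: 12, 23, 35, 37, 9, 13, 2, 1, 31, 34, 16, 26, 11, 27, 25, 15.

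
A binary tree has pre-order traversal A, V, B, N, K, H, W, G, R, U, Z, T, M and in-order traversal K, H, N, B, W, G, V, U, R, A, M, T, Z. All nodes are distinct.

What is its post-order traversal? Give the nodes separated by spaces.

The first element of pre-order is the root; it splits in-order into left and right subtrees.
Root A: left subtree has 9 nodes {K, H, N, B, W, G, V, U, R}, right has 3 {M, T, Z}.
  Root V: left subtree has 6 nodes {K, H, N, B, W, G}, right has 2 {U, R}.
    Root B: left subtree has 3 nodes {K, H, N}, right has 2 {W, G}.
      Root N: left subtree has 2 nodes {K, H}, right has 0 { }.
        Root K: left subtree has 0 nodes { }, right has 1 {H}.
      Root W: left subtree has 0 nodes { }, right has 1 {G}.
    Root R: left subtree has 1 node {U}, right has 0 { }.
  Root Z: left subtree has 2 nodes {M, T}, right has 0 { }.
    Root T: left subtree has 1 node {M}, right has 0 { }.

H K N G W B U R V M T Z A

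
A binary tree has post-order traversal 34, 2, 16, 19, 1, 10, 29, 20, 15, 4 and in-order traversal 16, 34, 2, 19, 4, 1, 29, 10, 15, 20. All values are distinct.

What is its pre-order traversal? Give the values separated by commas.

4, 19, 16, 2, 34, 15, 29, 1, 10, 20

The last element of post-order is the root; it splits in-order into left and right subtrees.
Root 4: left subtree has 4 nodes {16, 34, 2, 19}, right has 5 {1, 29, 10, 15, 20}.
  Root 19: left subtree has 3 nodes {16, 34, 2}, right has 0 { }.
    Root 16: left subtree has 0 nodes { }, right has 2 {34, 2}.
      Root 2: left subtree has 1 node {34}, right has 0 { }.
  Root 15: left subtree has 3 nodes {1, 29, 10}, right has 1 {20}.
    Root 29: left subtree has 1 node {1}, right has 1 {10}.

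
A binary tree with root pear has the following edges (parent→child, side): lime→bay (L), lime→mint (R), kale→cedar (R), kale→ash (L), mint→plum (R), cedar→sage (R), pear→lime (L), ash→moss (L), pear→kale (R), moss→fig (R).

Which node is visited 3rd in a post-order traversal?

mint

Post-order visits the left subtree, then the right subtree, then the node.
At pear: go left to lime.
  At lime: go left to bay.
    bay is a leaf — visit bay.
  At lime: go right to mint.
    At mint: no left child.
    At mint: go right to plum.
      plum is a leaf — visit plum.
    Visit mint.
  Visit lime.
At pear: go right to kale.
  At kale: go left to ash.
    At ash: go left to moss.
      At moss: no left child.
      At moss: go right to fig.
        fig is a leaf — visit fig.
      Visit moss.
    At ash: no right child.
    Visit ash.
  At kale: go right to cedar.
    At cedar: no left child.
    At cedar: go right to sage.
      sage is a leaf — visit sage.
    Visit cedar.
  Visit kale.
Visit pear.
Full post-order sequence: bay, plum, mint, lime, fig, moss, ash, sage, cedar, kale, pear.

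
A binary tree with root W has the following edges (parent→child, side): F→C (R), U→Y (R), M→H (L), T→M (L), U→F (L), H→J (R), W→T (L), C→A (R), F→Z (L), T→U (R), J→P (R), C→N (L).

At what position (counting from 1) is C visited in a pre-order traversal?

10

Pre-order visits the node, then its left subtree, then its right subtree.
Visit W.
At W: go left to T.
  Visit T.
  At T: go left to M.
    Visit M.
    At M: go left to H.
      Visit H.
      At H: no left child.
      At H: go right to J.
        Visit J.
        At J: no left child.
        At J: go right to P.
          P is a leaf — visit P.
    At M: no right child.
  At T: go right to U.
    Visit U.
    At U: go left to F.
      Visit F.
      At F: go left to Z.
        Z is a leaf — visit Z.
      At F: go right to C.
        Visit C.
        At C: go left to N.
          N is a leaf — visit N.
        At C: go right to A.
          A is a leaf — visit A.
    At U: go right to Y.
      Y is a leaf — visit Y.
At W: no right child.
Full pre-order sequence: W, T, M, H, J, P, U, F, Z, C, N, A, Y.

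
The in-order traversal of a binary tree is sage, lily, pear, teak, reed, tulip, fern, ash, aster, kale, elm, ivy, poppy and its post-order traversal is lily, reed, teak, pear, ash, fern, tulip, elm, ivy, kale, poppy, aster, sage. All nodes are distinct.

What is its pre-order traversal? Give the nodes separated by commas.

The last element of post-order is the root; it splits in-order into left and right subtrees.
Root sage: left subtree has 0 nodes { }, right has 12 {lily, pear, teak, reed, tulip, fern, ash, aster, kale, elm, ivy, poppy}.
  Root aster: left subtree has 7 nodes {lily, pear, teak, reed, tulip, fern, ash}, right has 4 {kale, elm, ivy, poppy}.
    Root tulip: left subtree has 4 nodes {lily, pear, teak, reed}, right has 2 {fern, ash}.
      Root pear: left subtree has 1 node {lily}, right has 2 {teak, reed}.
        Root teak: left subtree has 0 nodes { }, right has 1 {reed}.
      Root fern: left subtree has 0 nodes { }, right has 1 {ash}.
    Root poppy: left subtree has 3 nodes {kale, elm, ivy}, right has 0 { }.
      Root kale: left subtree has 0 nodes { }, right has 2 {elm, ivy}.
        Root ivy: left subtree has 1 node {elm}, right has 0 { }.

sage, aster, tulip, pear, lily, teak, reed, fern, ash, poppy, kale, ivy, elm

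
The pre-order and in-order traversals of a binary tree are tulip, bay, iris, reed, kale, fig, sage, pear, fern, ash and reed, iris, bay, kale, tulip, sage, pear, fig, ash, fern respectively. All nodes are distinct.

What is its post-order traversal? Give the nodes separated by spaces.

reed iris kale bay pear sage ash fern fig tulip

The first element of pre-order is the root; it splits in-order into left and right subtrees.
Root tulip: left subtree has 4 nodes {reed, iris, bay, kale}, right has 5 {sage, pear, fig, ash, fern}.
  Root bay: left subtree has 2 nodes {reed, iris}, right has 1 {kale}.
    Root iris: left subtree has 1 node {reed}, right has 0 { }.
  Root fig: left subtree has 2 nodes {sage, pear}, right has 2 {ash, fern}.
    Root sage: left subtree has 0 nodes { }, right has 1 {pear}.
    Root fern: left subtree has 1 node {ash}, right has 0 { }.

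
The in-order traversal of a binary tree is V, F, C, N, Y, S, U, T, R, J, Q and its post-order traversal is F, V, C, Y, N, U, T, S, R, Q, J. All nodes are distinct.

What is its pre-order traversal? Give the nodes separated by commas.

J, R, S, N, C, V, F, Y, T, U, Q

The last element of post-order is the root; it splits in-order into left and right subtrees.
Root J: left subtree has 9 nodes {V, F, C, N, Y, S, U, T, R}, right has 1 {Q}.
  Root R: left subtree has 8 nodes {V, F, C, N, Y, S, U, T}, right has 0 { }.
    Root S: left subtree has 5 nodes {V, F, C, N, Y}, right has 2 {U, T}.
      Root N: left subtree has 3 nodes {V, F, C}, right has 1 {Y}.
        Root C: left subtree has 2 nodes {V, F}, right has 0 { }.
          Root V: left subtree has 0 nodes { }, right has 1 {F}.
      Root T: left subtree has 1 node {U}, right has 0 { }.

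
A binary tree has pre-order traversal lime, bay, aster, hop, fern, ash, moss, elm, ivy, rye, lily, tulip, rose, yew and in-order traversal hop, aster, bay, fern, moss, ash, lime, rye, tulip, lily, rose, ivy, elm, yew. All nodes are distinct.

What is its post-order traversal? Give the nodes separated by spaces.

The first element of pre-order is the root; it splits in-order into left and right subtrees.
Root lime: left subtree has 6 nodes {hop, aster, bay, fern, moss, ash}, right has 7 {rye, tulip, lily, rose, ivy, elm, yew}.
  Root bay: left subtree has 2 nodes {hop, aster}, right has 3 {fern, moss, ash}.
    Root aster: left subtree has 1 node {hop}, right has 0 { }.
    Root fern: left subtree has 0 nodes { }, right has 2 {moss, ash}.
      Root ash: left subtree has 1 node {moss}, right has 0 { }.
  Root elm: left subtree has 5 nodes {rye, tulip, lily, rose, ivy}, right has 1 {yew}.
    Root ivy: left subtree has 4 nodes {rye, tulip, lily, rose}, right has 0 { }.
      Root rye: left subtree has 0 nodes { }, right has 3 {tulip, lily, rose}.
        Root lily: left subtree has 1 node {tulip}, right has 1 {rose}.

hop aster moss ash fern bay tulip rose lily rye ivy yew elm lime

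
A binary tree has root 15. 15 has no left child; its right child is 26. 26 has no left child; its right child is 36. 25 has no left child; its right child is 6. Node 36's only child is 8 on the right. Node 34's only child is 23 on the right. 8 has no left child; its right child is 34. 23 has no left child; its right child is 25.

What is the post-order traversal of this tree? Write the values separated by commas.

6, 25, 23, 34, 8, 36, 26, 15

Post-order visits the left subtree, then the right subtree, then the node.
At 15: no left child.
At 15: go right to 26.
  At 26: no left child.
  At 26: go right to 36.
    At 36: no left child.
    At 36: go right to 8.
      At 8: no left child.
      At 8: go right to 34.
        At 34: no left child.
        At 34: go right to 23.
          At 23: no left child.
          At 23: go right to 25.
            At 25: no left child.
            At 25: go right to 6.
              6 is a leaf — visit 6.
            Visit 25.
          Visit 23.
        Visit 34.
      Visit 8.
    Visit 36.
  Visit 26.
Visit 15.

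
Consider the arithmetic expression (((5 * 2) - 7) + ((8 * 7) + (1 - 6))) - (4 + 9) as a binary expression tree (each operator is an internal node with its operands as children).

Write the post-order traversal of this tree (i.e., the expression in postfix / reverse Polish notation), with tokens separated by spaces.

Post-order on an expression tree gives postfix notation: for each operator, emit left operand, right operand, then the operator.

5 2 * 7 - 8 7 * 1 6 - + + 4 9 + -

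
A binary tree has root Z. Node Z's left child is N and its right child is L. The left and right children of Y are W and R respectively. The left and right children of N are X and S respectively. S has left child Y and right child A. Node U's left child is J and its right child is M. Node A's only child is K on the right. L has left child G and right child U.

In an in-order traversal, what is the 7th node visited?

In-order visits the left subtree, then the node, then the right subtree.
At Z: go left to N.
  At N: go left to X.
    X is a leaf — visit X.
  Visit N.
  At N: go right to S.
    At S: go left to Y.
      At Y: go left to W.
        W is a leaf — visit W.
      Visit Y.
      At Y: go right to R.
        R is a leaf — visit R.
    Visit S.
    At S: go right to A.
      At A: no left child.
      Visit A.
      At A: go right to K.
        K is a leaf — visit K.
Visit Z.
At Z: go right to L.
  At L: go left to G.
    G is a leaf — visit G.
  Visit L.
  At L: go right to U.
    At U: go left to J.
      J is a leaf — visit J.
    Visit U.
    At U: go right to M.
      M is a leaf — visit M.
Full in-order sequence: X, N, W, Y, R, S, A, K, Z, G, L, J, U, M.

A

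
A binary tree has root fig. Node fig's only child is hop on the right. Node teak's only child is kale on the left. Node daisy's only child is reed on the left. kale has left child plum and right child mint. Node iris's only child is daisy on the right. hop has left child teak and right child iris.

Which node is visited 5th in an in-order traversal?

teak

In-order visits the left subtree, then the node, then the right subtree.
At fig: no left child.
Visit fig.
At fig: go right to hop.
  At hop: go left to teak.
    At teak: go left to kale.
      At kale: go left to plum.
        plum is a leaf — visit plum.
      Visit kale.
      At kale: go right to mint.
        mint is a leaf — visit mint.
    Visit teak.
    At teak: no right child.
  Visit hop.
  At hop: go right to iris.
    At iris: no left child.
    Visit iris.
    At iris: go right to daisy.
      At daisy: go left to reed.
        reed is a leaf — visit reed.
      Visit daisy.
      At daisy: no right child.
Full in-order sequence: fig, plum, kale, mint, teak, hop, iris, reed, daisy.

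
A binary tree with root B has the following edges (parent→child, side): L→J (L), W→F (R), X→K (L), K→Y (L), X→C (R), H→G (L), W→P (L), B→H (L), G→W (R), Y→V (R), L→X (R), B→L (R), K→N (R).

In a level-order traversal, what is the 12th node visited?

Level-order visits nodes level by level from the root, left to right within each level.
Level 0: B
Level 1: H, L
Level 2: G, J, X
Level 3: W, K, C
Level 4: P, F, Y, N
Level 5: V
Full level-order sequence: B, H, L, G, J, X, W, K, C, P, F, Y, N, V.

Y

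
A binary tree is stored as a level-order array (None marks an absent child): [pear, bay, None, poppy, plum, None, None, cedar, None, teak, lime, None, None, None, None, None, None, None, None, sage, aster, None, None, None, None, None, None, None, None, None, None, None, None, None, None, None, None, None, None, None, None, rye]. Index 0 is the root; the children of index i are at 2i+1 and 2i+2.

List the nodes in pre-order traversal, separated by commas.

pear, bay, poppy, cedar, plum, teak, sage, aster, rye, lime

Pre-order visits the node, then its left subtree, then its right subtree.
Visit pear.
At pear: go left to bay.
  Visit bay.
  At bay: go left to poppy.
    Visit poppy.
    At poppy: go left to cedar.
      cedar is a leaf — visit cedar.
    At poppy: no right child.
  At bay: go right to plum.
    Visit plum.
    At plum: go left to teak.
      Visit teak.
      At teak: go left to sage.
        sage is a leaf — visit sage.
      At teak: go right to aster.
        Visit aster.
        At aster: go left to rye.
          rye is a leaf — visit rye.
        At aster: no right child.
    At plum: go right to lime.
      lime is a leaf — visit lime.
At pear: no right child.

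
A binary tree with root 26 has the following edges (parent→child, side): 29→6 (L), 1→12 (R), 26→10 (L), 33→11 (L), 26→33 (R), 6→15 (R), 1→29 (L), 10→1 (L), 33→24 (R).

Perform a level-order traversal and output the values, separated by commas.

26, 10, 33, 1, 11, 24, 29, 12, 6, 15

Level-order visits nodes level by level from the root, left to right within each level.
Level 0: 26
Level 1: 10, 33
Level 2: 1, 11, 24
Level 3: 29, 12
Level 4: 6
Level 5: 15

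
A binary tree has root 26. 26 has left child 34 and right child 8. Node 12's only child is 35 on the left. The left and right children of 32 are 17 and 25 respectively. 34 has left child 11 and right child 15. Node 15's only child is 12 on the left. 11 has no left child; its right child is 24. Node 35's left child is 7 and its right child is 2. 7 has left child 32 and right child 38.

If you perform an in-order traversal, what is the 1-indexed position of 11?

1

In-order visits the left subtree, then the node, then the right subtree.
At 26: go left to 34.
  At 34: go left to 11.
    At 11: no left child.
    Visit 11.
    At 11: go right to 24.
      24 is a leaf — visit 24.
  Visit 34.
  At 34: go right to 15.
    At 15: go left to 12.
      At 12: go left to 35.
        At 35: go left to 7.
          At 7: go left to 32.
            At 32: go left to 17.
              17 is a leaf — visit 17.
            Visit 32.
            At 32: go right to 25.
              25 is a leaf — visit 25.
          Visit 7.
          At 7: go right to 38.
            38 is a leaf — visit 38.
        Visit 35.
        At 35: go right to 2.
          2 is a leaf — visit 2.
      Visit 12.
      At 12: no right child.
    Visit 15.
    At 15: no right child.
Visit 26.
At 26: go right to 8.
  8 is a leaf — visit 8.
Full in-order sequence: 11, 24, 34, 17, 32, 25, 7, 38, 35, 2, 12, 15, 26, 8.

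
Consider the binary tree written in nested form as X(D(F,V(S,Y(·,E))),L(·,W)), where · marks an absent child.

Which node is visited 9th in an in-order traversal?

W

In-order visits the left subtree, then the node, then the right subtree.
At X: go left to D.
  At D: go left to F.
    F is a leaf — visit F.
  Visit D.
  At D: go right to V.
    At V: go left to S.
      S is a leaf — visit S.
    Visit V.
    At V: go right to Y.
      At Y: no left child.
      Visit Y.
      At Y: go right to E.
        E is a leaf — visit E.
Visit X.
At X: go right to L.
  At L: no left child.
  Visit L.
  At L: go right to W.
    W is a leaf — visit W.
Full in-order sequence: F, D, S, V, Y, E, X, L, W.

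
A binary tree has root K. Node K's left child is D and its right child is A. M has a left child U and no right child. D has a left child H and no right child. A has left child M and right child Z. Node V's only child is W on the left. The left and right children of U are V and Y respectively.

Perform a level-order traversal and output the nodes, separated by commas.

Level-order visits nodes level by level from the root, left to right within each level.
Level 0: K
Level 1: D, A
Level 2: H, M, Z
Level 3: U
Level 4: V, Y
Level 5: W

K, D, A, H, M, Z, U, V, Y, W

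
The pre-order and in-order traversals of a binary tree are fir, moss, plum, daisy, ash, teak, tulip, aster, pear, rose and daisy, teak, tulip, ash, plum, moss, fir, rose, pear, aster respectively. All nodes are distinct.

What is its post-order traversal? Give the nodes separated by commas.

The first element of pre-order is the root; it splits in-order into left and right subtrees.
Root fir: left subtree has 6 nodes {daisy, teak, tulip, ash, plum, moss}, right has 3 {rose, pear, aster}.
  Root moss: left subtree has 5 nodes {daisy, teak, tulip, ash, plum}, right has 0 { }.
    Root plum: left subtree has 4 nodes {daisy, teak, tulip, ash}, right has 0 { }.
      Root daisy: left subtree has 0 nodes { }, right has 3 {teak, tulip, ash}.
        Root ash: left subtree has 2 nodes {teak, tulip}, right has 0 { }.
          Root teak: left subtree has 0 nodes { }, right has 1 {tulip}.
  Root aster: left subtree has 2 nodes {rose, pear}, right has 0 { }.
    Root pear: left subtree has 1 node {rose}, right has 0 { }.

tulip, teak, ash, daisy, plum, moss, rose, pear, aster, fir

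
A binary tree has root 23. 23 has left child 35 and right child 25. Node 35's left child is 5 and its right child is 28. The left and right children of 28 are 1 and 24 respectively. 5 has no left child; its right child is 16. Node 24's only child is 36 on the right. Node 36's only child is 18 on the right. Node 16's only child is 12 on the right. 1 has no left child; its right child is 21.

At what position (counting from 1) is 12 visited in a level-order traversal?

9

Level-order visits nodes level by level from the root, left to right within each level.
Level 0: 23
Level 1: 35, 25
Level 2: 5, 28
Level 3: 16, 1, 24
Level 4: 12, 21, 36
Level 5: 18
Full level-order sequence: 23, 35, 25, 5, 28, 16, 1, 24, 12, 21, 36, 18.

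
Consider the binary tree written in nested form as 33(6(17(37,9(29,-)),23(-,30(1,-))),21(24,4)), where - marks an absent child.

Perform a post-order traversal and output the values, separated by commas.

Post-order visits the left subtree, then the right subtree, then the node.
At 33: go left to 6.
  At 6: go left to 17.
    At 17: go left to 37.
      37 is a leaf — visit 37.
    At 17: go right to 9.
      At 9: go left to 29.
        29 is a leaf — visit 29.
      At 9: no right child.
      Visit 9.
    Visit 17.
  At 6: go right to 23.
    At 23: no left child.
    At 23: go right to 30.
      At 30: go left to 1.
        1 is a leaf — visit 1.
      At 30: no right child.
      Visit 30.
    Visit 23.
  Visit 6.
At 33: go right to 21.
  At 21: go left to 24.
    24 is a leaf — visit 24.
  At 21: go right to 4.
    4 is a leaf — visit 4.
  Visit 21.
Visit 33.

37, 29, 9, 17, 1, 30, 23, 6, 24, 4, 21, 33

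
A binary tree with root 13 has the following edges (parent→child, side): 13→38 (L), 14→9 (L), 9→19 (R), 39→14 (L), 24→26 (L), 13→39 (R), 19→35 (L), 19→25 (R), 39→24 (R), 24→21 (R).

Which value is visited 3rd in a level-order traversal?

39

Level-order visits nodes level by level from the root, left to right within each level.
Level 0: 13
Level 1: 38, 39
Level 2: 14, 24
Level 3: 9, 26, 21
Level 4: 19
Level 5: 35, 25
Full level-order sequence: 13, 38, 39, 14, 24, 9, 26, 21, 19, 35, 25.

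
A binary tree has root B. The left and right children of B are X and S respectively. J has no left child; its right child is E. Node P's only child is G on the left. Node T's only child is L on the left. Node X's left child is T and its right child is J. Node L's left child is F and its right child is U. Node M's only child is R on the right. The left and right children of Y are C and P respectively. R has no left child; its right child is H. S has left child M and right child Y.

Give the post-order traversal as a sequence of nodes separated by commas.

Post-order visits the left subtree, then the right subtree, then the node.
At B: go left to X.
  At X: go left to T.
    At T: go left to L.
      At L: go left to F.
        F is a leaf — visit F.
      At L: go right to U.
        U is a leaf — visit U.
      Visit L.
    At T: no right child.
    Visit T.
  At X: go right to J.
    At J: no left child.
    At J: go right to E.
      E is a leaf — visit E.
    Visit J.
  Visit X.
At B: go right to S.
  At S: go left to M.
    At M: no left child.
    At M: go right to R.
      At R: no left child.
      At R: go right to H.
        H is a leaf — visit H.
      Visit R.
    Visit M.
  At S: go right to Y.
    At Y: go left to C.
      C is a leaf — visit C.
    At Y: go right to P.
      At P: go left to G.
        G is a leaf — visit G.
      At P: no right child.
      Visit P.
    Visit Y.
  Visit S.
Visit B.

F, U, L, T, E, J, X, H, R, M, C, G, P, Y, S, B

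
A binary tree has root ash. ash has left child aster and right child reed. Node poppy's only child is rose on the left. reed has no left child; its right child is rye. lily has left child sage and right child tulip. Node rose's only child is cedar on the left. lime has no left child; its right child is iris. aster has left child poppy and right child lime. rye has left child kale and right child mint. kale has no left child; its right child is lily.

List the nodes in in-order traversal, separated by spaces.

cedar rose poppy aster lime iris ash reed kale sage lily tulip rye mint

In-order visits the left subtree, then the node, then the right subtree.
At ash: go left to aster.
  At aster: go left to poppy.
    At poppy: go left to rose.
      At rose: go left to cedar.
        cedar is a leaf — visit cedar.
      Visit rose.
      At rose: no right child.
    Visit poppy.
    At poppy: no right child.
  Visit aster.
  At aster: go right to lime.
    At lime: no left child.
    Visit lime.
    At lime: go right to iris.
      iris is a leaf — visit iris.
Visit ash.
At ash: go right to reed.
  At reed: no left child.
  Visit reed.
  At reed: go right to rye.
    At rye: go left to kale.
      At kale: no left child.
      Visit kale.
      At kale: go right to lily.
        At lily: go left to sage.
          sage is a leaf — visit sage.
        Visit lily.
        At lily: go right to tulip.
          tulip is a leaf — visit tulip.
    Visit rye.
    At rye: go right to mint.
      mint is a leaf — visit mint.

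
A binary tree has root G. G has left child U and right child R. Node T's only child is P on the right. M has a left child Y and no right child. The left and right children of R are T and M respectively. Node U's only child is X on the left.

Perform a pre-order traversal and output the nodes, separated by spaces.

Pre-order visits the node, then its left subtree, then its right subtree.
Visit G.
At G: go left to U.
  Visit U.
  At U: go left to X.
    X is a leaf — visit X.
  At U: no right child.
At G: go right to R.
  Visit R.
  At R: go left to T.
    Visit T.
    At T: no left child.
    At T: go right to P.
      P is a leaf — visit P.
  At R: go right to M.
    Visit M.
    At M: go left to Y.
      Y is a leaf — visit Y.
    At M: no right child.

G U X R T P M Y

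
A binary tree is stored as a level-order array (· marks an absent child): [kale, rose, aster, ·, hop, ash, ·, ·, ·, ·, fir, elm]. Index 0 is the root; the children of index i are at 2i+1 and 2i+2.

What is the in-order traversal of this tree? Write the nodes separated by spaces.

rose hop fir kale elm ash aster

In-order visits the left subtree, then the node, then the right subtree.
At kale: go left to rose.
  At rose: no left child.
  Visit rose.
  At rose: go right to hop.
    At hop: no left child.
    Visit hop.
    At hop: go right to fir.
      fir is a leaf — visit fir.
Visit kale.
At kale: go right to aster.
  At aster: go left to ash.
    At ash: go left to elm.
      elm is a leaf — visit elm.
    Visit ash.
    At ash: no right child.
  Visit aster.
  At aster: no right child.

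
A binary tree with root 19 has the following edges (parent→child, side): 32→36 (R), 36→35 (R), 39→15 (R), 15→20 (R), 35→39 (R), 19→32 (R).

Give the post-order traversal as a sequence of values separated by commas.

20, 15, 39, 35, 36, 32, 19

Post-order visits the left subtree, then the right subtree, then the node.
At 19: no left child.
At 19: go right to 32.
  At 32: no left child.
  At 32: go right to 36.
    At 36: no left child.
    At 36: go right to 35.
      At 35: no left child.
      At 35: go right to 39.
        At 39: no left child.
        At 39: go right to 15.
          At 15: no left child.
          At 15: go right to 20.
            20 is a leaf — visit 20.
          Visit 15.
        Visit 39.
      Visit 35.
    Visit 36.
  Visit 32.
Visit 19.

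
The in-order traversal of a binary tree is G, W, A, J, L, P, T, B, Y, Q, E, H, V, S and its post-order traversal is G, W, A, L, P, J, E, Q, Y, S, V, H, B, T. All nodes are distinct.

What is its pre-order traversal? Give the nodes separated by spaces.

T J A W G P L B H Y Q E V S

The last element of post-order is the root; it splits in-order into left and right subtrees.
Root T: left subtree has 6 nodes {G, W, A, J, L, P}, right has 7 {B, Y, Q, E, H, V, S}.
  Root J: left subtree has 3 nodes {G, W, A}, right has 2 {L, P}.
    Root A: left subtree has 2 nodes {G, W}, right has 0 { }.
      Root W: left subtree has 1 node {G}, right has 0 { }.
    Root P: left subtree has 1 node {L}, right has 0 { }.
  Root B: left subtree has 0 nodes { }, right has 6 {Y, Q, E, H, V, S}.
    Root H: left subtree has 3 nodes {Y, Q, E}, right has 2 {V, S}.
      Root Y: left subtree has 0 nodes { }, right has 2 {Q, E}.
        Root Q: left subtree has 0 nodes { }, right has 1 {E}.
      Root V: left subtree has 0 nodes { }, right has 1 {S}.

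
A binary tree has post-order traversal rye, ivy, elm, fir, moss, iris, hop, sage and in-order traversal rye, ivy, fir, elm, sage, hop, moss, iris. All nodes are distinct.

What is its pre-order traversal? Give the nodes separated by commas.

The last element of post-order is the root; it splits in-order into left and right subtrees.
Root sage: left subtree has 4 nodes {rye, ivy, fir, elm}, right has 3 {hop, moss, iris}.
  Root fir: left subtree has 2 nodes {rye, ivy}, right has 1 {elm}.
    Root ivy: left subtree has 1 node {rye}, right has 0 { }.
  Root hop: left subtree has 0 nodes { }, right has 2 {moss, iris}.
    Root iris: left subtree has 1 node {moss}, right has 0 { }.

sage, fir, ivy, rye, elm, hop, iris, moss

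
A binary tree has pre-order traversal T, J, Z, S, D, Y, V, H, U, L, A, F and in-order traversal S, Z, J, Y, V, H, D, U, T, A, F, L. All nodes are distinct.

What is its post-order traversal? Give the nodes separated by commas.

S, Z, H, V, Y, U, D, J, F, A, L, T

The first element of pre-order is the root; it splits in-order into left and right subtrees.
Root T: left subtree has 8 nodes {S, Z, J, Y, V, H, D, U}, right has 3 {A, F, L}.
  Root J: left subtree has 2 nodes {S, Z}, right has 5 {Y, V, H, D, U}.
    Root Z: left subtree has 1 node {S}, right has 0 { }.
    Root D: left subtree has 3 nodes {Y, V, H}, right has 1 {U}.
      Root Y: left subtree has 0 nodes { }, right has 2 {V, H}.
        Root V: left subtree has 0 nodes { }, right has 1 {H}.
  Root L: left subtree has 2 nodes {A, F}, right has 0 { }.
    Root A: left subtree has 0 nodes { }, right has 1 {F}.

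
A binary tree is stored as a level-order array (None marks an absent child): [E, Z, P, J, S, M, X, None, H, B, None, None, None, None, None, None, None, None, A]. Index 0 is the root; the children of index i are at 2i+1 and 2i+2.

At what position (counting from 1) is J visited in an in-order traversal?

1

In-order visits the left subtree, then the node, then the right subtree.
At E: go left to Z.
  At Z: go left to J.
    At J: no left child.
    Visit J.
    At J: go right to H.
      At H: no left child.
      Visit H.
      At H: go right to A.
        A is a leaf — visit A.
  Visit Z.
  At Z: go right to S.
    At S: go left to B.
      B is a leaf — visit B.
    Visit S.
    At S: no right child.
Visit E.
At E: go right to P.
  At P: go left to M.
    M is a leaf — visit M.
  Visit P.
  At P: go right to X.
    X is a leaf — visit X.
Full in-order sequence: J, H, A, Z, B, S, E, M, P, X.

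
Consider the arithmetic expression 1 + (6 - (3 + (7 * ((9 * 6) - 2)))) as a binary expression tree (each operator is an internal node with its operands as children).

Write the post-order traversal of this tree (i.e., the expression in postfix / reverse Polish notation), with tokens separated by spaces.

Post-order on an expression tree gives postfix notation: for each operator, emit left operand, right operand, then the operator.

1 6 3 7 9 6 * 2 - * + - +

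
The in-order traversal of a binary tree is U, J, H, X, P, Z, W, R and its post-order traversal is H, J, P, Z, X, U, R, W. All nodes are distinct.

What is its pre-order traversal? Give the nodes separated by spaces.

W U X J H Z P R

The last element of post-order is the root; it splits in-order into left and right subtrees.
Root W: left subtree has 6 nodes {U, J, H, X, P, Z}, right has 1 {R}.
  Root U: left subtree has 0 nodes { }, right has 5 {J, H, X, P, Z}.
    Root X: left subtree has 2 nodes {J, H}, right has 2 {P, Z}.
      Root J: left subtree has 0 nodes { }, right has 1 {H}.
      Root Z: left subtree has 1 node {P}, right has 0 { }.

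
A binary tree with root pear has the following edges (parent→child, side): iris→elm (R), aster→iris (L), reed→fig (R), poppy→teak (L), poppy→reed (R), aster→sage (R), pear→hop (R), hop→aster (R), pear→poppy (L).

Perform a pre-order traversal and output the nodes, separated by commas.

pear, poppy, teak, reed, fig, hop, aster, iris, elm, sage

Pre-order visits the node, then its left subtree, then its right subtree.
Visit pear.
At pear: go left to poppy.
  Visit poppy.
  At poppy: go left to teak.
    teak is a leaf — visit teak.
  At poppy: go right to reed.
    Visit reed.
    At reed: no left child.
    At reed: go right to fig.
      fig is a leaf — visit fig.
At pear: go right to hop.
  Visit hop.
  At hop: no left child.
  At hop: go right to aster.
    Visit aster.
    At aster: go left to iris.
      Visit iris.
      At iris: no left child.
      At iris: go right to elm.
        elm is a leaf — visit elm.
    At aster: go right to sage.
      sage is a leaf — visit sage.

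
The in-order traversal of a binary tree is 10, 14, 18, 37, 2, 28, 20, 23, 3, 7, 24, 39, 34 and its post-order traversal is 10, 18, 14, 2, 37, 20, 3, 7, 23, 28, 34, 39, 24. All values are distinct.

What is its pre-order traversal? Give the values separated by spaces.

The last element of post-order is the root; it splits in-order into left and right subtrees.
Root 24: left subtree has 10 nodes {10, 14, 18, 37, 2, 28, 20, 23, 3, 7}, right has 2 {39, 34}.
  Root 28: left subtree has 5 nodes {10, 14, 18, 37, 2}, right has 4 {20, 23, 3, 7}.
    Root 37: left subtree has 3 nodes {10, 14, 18}, right has 1 {2}.
      Root 14: left subtree has 1 node {10}, right has 1 {18}.
    Root 23: left subtree has 1 node {20}, right has 2 {3, 7}.
      Root 7: left subtree has 1 node {3}, right has 0 { }.
  Root 39: left subtree has 0 nodes { }, right has 1 {34}.

24 28 37 14 10 18 2 23 20 7 3 39 34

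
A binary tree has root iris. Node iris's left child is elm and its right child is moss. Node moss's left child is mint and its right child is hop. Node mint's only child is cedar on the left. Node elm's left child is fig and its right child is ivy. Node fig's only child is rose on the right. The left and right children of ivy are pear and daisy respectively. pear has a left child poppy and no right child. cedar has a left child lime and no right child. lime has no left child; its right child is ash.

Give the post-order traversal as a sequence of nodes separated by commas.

Post-order visits the left subtree, then the right subtree, then the node.
At iris: go left to elm.
  At elm: go left to fig.
    At fig: no left child.
    At fig: go right to rose.
      rose is a leaf — visit rose.
    Visit fig.
  At elm: go right to ivy.
    At ivy: go left to pear.
      At pear: go left to poppy.
        poppy is a leaf — visit poppy.
      At pear: no right child.
      Visit pear.
    At ivy: go right to daisy.
      daisy is a leaf — visit daisy.
    Visit ivy.
  Visit elm.
At iris: go right to moss.
  At moss: go left to mint.
    At mint: go left to cedar.
      At cedar: go left to lime.
        At lime: no left child.
        At lime: go right to ash.
          ash is a leaf — visit ash.
        Visit lime.
      At cedar: no right child.
      Visit cedar.
    At mint: no right child.
    Visit mint.
  At moss: go right to hop.
    hop is a leaf — visit hop.
  Visit moss.
Visit iris.

rose, fig, poppy, pear, daisy, ivy, elm, ash, lime, cedar, mint, hop, moss, iris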